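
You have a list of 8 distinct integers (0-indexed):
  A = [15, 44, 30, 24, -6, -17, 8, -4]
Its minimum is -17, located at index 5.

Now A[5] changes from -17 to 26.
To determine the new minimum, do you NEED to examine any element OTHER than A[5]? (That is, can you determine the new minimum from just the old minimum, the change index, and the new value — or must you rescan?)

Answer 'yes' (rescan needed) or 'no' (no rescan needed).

Answer: yes

Derivation:
Old min = -17 at index 5
Change at index 5: -17 -> 26
Index 5 WAS the min and new value 26 > old min -17. Must rescan other elements to find the new min.
Needs rescan: yes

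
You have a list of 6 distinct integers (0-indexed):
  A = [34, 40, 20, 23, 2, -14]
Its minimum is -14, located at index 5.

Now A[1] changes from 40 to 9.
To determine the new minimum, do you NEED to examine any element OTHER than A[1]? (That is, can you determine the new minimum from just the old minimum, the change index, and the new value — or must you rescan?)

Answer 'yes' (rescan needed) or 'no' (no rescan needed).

Answer: no

Derivation:
Old min = -14 at index 5
Change at index 1: 40 -> 9
Index 1 was NOT the min. New min = min(-14, 9). No rescan of other elements needed.
Needs rescan: no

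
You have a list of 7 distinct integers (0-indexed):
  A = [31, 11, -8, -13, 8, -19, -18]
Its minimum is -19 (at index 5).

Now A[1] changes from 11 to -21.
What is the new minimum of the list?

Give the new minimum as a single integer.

Old min = -19 (at index 5)
Change: A[1] 11 -> -21
Changed element was NOT the old min.
  New min = min(old_min, new_val) = min(-19, -21) = -21

Answer: -21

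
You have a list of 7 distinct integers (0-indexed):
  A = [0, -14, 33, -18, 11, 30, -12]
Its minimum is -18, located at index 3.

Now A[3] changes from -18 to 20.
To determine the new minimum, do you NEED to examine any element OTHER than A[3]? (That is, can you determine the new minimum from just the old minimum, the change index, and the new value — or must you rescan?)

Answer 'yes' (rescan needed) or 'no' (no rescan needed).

Answer: yes

Derivation:
Old min = -18 at index 3
Change at index 3: -18 -> 20
Index 3 WAS the min and new value 20 > old min -18. Must rescan other elements to find the new min.
Needs rescan: yes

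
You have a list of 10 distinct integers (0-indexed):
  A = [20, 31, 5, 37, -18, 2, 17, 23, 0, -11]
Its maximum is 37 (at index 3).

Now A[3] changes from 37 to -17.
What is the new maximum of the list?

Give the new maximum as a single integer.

Answer: 31

Derivation:
Old max = 37 (at index 3)
Change: A[3] 37 -> -17
Changed element WAS the max -> may need rescan.
  Max of remaining elements: 31
  New max = max(-17, 31) = 31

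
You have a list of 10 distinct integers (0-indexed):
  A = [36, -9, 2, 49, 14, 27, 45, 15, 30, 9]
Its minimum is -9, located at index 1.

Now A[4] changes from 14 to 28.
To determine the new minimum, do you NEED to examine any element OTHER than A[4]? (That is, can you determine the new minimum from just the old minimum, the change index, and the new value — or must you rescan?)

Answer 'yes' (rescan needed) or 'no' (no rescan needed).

Answer: no

Derivation:
Old min = -9 at index 1
Change at index 4: 14 -> 28
Index 4 was NOT the min. New min = min(-9, 28). No rescan of other elements needed.
Needs rescan: no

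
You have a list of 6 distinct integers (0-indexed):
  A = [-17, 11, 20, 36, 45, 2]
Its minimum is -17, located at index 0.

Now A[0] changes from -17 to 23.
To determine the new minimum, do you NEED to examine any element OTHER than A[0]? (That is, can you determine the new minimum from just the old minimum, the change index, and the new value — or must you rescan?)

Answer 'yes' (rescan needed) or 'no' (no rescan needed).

Old min = -17 at index 0
Change at index 0: -17 -> 23
Index 0 WAS the min and new value 23 > old min -17. Must rescan other elements to find the new min.
Needs rescan: yes

Answer: yes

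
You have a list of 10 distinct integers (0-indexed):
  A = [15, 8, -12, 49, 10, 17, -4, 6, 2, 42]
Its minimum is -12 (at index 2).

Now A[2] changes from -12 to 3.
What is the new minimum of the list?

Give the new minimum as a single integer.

Old min = -12 (at index 2)
Change: A[2] -12 -> 3
Changed element WAS the min. Need to check: is 3 still <= all others?
  Min of remaining elements: -4
  New min = min(3, -4) = -4

Answer: -4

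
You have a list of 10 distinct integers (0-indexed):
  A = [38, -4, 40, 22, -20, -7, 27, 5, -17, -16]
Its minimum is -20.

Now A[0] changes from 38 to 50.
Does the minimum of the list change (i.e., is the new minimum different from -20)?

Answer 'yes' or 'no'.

Answer: no

Derivation:
Old min = -20
Change: A[0] 38 -> 50
Changed element was NOT the min; min changes only if 50 < -20.
New min = -20; changed? no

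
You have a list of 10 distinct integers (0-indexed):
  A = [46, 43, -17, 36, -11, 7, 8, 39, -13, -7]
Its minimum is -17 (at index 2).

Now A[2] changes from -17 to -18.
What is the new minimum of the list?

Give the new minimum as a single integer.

Old min = -17 (at index 2)
Change: A[2] -17 -> -18
Changed element WAS the min. Need to check: is -18 still <= all others?
  Min of remaining elements: -13
  New min = min(-18, -13) = -18

Answer: -18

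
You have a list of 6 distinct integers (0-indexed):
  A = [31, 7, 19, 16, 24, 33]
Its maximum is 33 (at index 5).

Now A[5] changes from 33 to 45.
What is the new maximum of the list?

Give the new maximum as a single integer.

Answer: 45

Derivation:
Old max = 33 (at index 5)
Change: A[5] 33 -> 45
Changed element WAS the max -> may need rescan.
  Max of remaining elements: 31
  New max = max(45, 31) = 45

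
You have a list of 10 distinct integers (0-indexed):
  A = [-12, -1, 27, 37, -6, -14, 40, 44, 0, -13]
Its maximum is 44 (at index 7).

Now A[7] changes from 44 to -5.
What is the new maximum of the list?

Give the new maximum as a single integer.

Old max = 44 (at index 7)
Change: A[7] 44 -> -5
Changed element WAS the max -> may need rescan.
  Max of remaining elements: 40
  New max = max(-5, 40) = 40

Answer: 40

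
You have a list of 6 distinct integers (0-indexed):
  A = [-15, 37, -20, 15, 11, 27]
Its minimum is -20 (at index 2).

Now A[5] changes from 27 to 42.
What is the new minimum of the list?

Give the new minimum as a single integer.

Old min = -20 (at index 2)
Change: A[5] 27 -> 42
Changed element was NOT the old min.
  New min = min(old_min, new_val) = min(-20, 42) = -20

Answer: -20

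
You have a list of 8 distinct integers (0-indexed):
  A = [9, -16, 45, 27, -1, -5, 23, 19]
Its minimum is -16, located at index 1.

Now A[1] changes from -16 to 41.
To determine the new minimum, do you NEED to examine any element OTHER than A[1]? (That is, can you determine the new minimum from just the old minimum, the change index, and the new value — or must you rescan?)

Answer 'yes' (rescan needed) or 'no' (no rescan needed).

Old min = -16 at index 1
Change at index 1: -16 -> 41
Index 1 WAS the min and new value 41 > old min -16. Must rescan other elements to find the new min.
Needs rescan: yes

Answer: yes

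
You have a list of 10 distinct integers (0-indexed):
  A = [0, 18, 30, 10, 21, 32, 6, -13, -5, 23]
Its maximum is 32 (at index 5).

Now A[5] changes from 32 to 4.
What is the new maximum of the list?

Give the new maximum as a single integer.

Old max = 32 (at index 5)
Change: A[5] 32 -> 4
Changed element WAS the max -> may need rescan.
  Max of remaining elements: 30
  New max = max(4, 30) = 30

Answer: 30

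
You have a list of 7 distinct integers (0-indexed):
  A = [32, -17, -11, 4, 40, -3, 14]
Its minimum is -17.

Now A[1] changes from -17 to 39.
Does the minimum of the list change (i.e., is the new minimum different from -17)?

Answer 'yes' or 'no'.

Old min = -17
Change: A[1] -17 -> 39
Changed element was the min; new min must be rechecked.
New min = -11; changed? yes

Answer: yes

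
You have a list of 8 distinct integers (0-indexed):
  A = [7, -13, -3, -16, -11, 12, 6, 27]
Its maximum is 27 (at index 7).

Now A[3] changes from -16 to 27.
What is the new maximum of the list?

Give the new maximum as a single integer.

Old max = 27 (at index 7)
Change: A[3] -16 -> 27
Changed element was NOT the old max.
  New max = max(old_max, new_val) = max(27, 27) = 27

Answer: 27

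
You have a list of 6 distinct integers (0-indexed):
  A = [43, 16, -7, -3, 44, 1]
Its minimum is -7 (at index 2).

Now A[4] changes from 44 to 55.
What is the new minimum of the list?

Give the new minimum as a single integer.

Old min = -7 (at index 2)
Change: A[4] 44 -> 55
Changed element was NOT the old min.
  New min = min(old_min, new_val) = min(-7, 55) = -7

Answer: -7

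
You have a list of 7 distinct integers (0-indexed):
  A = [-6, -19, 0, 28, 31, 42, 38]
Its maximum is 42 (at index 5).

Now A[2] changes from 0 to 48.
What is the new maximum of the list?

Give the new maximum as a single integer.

Old max = 42 (at index 5)
Change: A[2] 0 -> 48
Changed element was NOT the old max.
  New max = max(old_max, new_val) = max(42, 48) = 48

Answer: 48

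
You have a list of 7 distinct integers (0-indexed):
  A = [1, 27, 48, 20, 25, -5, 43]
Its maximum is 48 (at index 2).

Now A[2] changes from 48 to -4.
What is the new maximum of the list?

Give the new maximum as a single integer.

Answer: 43

Derivation:
Old max = 48 (at index 2)
Change: A[2] 48 -> -4
Changed element WAS the max -> may need rescan.
  Max of remaining elements: 43
  New max = max(-4, 43) = 43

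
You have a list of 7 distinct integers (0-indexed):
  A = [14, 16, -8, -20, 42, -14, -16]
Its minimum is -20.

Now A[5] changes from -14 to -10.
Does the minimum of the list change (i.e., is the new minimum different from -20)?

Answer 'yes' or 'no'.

Answer: no

Derivation:
Old min = -20
Change: A[5] -14 -> -10
Changed element was NOT the min; min changes only if -10 < -20.
New min = -20; changed? no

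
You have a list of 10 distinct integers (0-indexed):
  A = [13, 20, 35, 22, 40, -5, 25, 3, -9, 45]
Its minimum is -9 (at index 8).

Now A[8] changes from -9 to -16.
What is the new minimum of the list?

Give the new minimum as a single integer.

Answer: -16

Derivation:
Old min = -9 (at index 8)
Change: A[8] -9 -> -16
Changed element WAS the min. Need to check: is -16 still <= all others?
  Min of remaining elements: -5
  New min = min(-16, -5) = -16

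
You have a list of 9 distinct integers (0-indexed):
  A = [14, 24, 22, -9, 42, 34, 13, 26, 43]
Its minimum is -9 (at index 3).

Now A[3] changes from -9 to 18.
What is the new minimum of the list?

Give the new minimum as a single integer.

Answer: 13

Derivation:
Old min = -9 (at index 3)
Change: A[3] -9 -> 18
Changed element WAS the min. Need to check: is 18 still <= all others?
  Min of remaining elements: 13
  New min = min(18, 13) = 13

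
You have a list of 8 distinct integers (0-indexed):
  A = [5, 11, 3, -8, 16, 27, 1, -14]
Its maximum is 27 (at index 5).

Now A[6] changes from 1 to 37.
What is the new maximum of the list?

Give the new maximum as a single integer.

Old max = 27 (at index 5)
Change: A[6] 1 -> 37
Changed element was NOT the old max.
  New max = max(old_max, new_val) = max(27, 37) = 37

Answer: 37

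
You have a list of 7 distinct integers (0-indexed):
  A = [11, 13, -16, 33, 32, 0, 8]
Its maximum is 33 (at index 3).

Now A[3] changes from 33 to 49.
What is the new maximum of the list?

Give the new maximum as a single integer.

Old max = 33 (at index 3)
Change: A[3] 33 -> 49
Changed element WAS the max -> may need rescan.
  Max of remaining elements: 32
  New max = max(49, 32) = 49

Answer: 49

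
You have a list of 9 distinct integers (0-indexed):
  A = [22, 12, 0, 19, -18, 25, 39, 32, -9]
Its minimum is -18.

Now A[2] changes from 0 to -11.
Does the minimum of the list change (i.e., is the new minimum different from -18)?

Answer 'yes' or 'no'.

Old min = -18
Change: A[2] 0 -> -11
Changed element was NOT the min; min changes only if -11 < -18.
New min = -18; changed? no

Answer: no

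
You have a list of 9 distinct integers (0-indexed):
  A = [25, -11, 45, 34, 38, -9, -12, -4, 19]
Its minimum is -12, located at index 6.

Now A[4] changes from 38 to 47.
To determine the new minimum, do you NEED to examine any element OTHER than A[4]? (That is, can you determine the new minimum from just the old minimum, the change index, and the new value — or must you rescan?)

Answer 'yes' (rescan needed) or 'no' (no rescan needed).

Answer: no

Derivation:
Old min = -12 at index 6
Change at index 4: 38 -> 47
Index 4 was NOT the min. New min = min(-12, 47). No rescan of other elements needed.
Needs rescan: no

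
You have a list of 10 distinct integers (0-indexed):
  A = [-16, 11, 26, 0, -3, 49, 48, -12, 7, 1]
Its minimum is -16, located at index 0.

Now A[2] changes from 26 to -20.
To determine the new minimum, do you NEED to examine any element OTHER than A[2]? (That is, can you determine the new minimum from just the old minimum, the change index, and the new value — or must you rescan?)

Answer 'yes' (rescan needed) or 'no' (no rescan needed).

Answer: no

Derivation:
Old min = -16 at index 0
Change at index 2: 26 -> -20
Index 2 was NOT the min. New min = min(-16, -20). No rescan of other elements needed.
Needs rescan: no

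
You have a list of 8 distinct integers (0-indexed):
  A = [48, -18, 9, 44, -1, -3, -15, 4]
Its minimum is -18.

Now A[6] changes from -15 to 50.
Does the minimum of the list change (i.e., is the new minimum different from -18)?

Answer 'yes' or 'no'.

Answer: no

Derivation:
Old min = -18
Change: A[6] -15 -> 50
Changed element was NOT the min; min changes only if 50 < -18.
New min = -18; changed? no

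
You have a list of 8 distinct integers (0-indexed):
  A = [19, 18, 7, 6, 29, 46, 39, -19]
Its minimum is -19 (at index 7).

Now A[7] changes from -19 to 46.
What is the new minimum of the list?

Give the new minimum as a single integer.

Answer: 6

Derivation:
Old min = -19 (at index 7)
Change: A[7] -19 -> 46
Changed element WAS the min. Need to check: is 46 still <= all others?
  Min of remaining elements: 6
  New min = min(46, 6) = 6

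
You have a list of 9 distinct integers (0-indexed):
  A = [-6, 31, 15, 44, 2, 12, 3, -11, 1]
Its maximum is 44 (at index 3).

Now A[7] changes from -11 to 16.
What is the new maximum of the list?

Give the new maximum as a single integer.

Answer: 44

Derivation:
Old max = 44 (at index 3)
Change: A[7] -11 -> 16
Changed element was NOT the old max.
  New max = max(old_max, new_val) = max(44, 16) = 44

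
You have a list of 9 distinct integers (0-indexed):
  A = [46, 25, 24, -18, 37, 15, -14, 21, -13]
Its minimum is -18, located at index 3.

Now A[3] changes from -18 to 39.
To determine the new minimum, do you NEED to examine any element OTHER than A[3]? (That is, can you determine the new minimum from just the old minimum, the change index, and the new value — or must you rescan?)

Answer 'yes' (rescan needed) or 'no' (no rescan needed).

Answer: yes

Derivation:
Old min = -18 at index 3
Change at index 3: -18 -> 39
Index 3 WAS the min and new value 39 > old min -18. Must rescan other elements to find the new min.
Needs rescan: yes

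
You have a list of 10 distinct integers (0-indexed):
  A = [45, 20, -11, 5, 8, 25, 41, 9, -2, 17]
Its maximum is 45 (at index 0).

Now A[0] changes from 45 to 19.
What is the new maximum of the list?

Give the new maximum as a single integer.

Answer: 41

Derivation:
Old max = 45 (at index 0)
Change: A[0] 45 -> 19
Changed element WAS the max -> may need rescan.
  Max of remaining elements: 41
  New max = max(19, 41) = 41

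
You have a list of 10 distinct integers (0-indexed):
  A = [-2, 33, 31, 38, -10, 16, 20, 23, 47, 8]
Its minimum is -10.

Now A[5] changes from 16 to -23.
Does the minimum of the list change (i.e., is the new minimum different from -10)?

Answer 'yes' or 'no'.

Answer: yes

Derivation:
Old min = -10
Change: A[5] 16 -> -23
Changed element was NOT the min; min changes only if -23 < -10.
New min = -23; changed? yes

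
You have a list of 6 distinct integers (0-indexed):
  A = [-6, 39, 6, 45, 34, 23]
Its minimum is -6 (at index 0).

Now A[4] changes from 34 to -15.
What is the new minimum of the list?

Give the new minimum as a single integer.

Answer: -15

Derivation:
Old min = -6 (at index 0)
Change: A[4] 34 -> -15
Changed element was NOT the old min.
  New min = min(old_min, new_val) = min(-6, -15) = -15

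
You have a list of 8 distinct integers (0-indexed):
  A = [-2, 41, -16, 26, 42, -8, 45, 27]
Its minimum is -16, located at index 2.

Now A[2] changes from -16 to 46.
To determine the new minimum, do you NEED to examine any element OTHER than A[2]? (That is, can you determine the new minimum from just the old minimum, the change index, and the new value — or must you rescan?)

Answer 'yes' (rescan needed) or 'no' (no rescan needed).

Answer: yes

Derivation:
Old min = -16 at index 2
Change at index 2: -16 -> 46
Index 2 WAS the min and new value 46 > old min -16. Must rescan other elements to find the new min.
Needs rescan: yes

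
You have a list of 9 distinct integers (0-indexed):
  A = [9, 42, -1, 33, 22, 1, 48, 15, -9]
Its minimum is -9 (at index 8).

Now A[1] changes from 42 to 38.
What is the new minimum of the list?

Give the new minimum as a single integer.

Old min = -9 (at index 8)
Change: A[1] 42 -> 38
Changed element was NOT the old min.
  New min = min(old_min, new_val) = min(-9, 38) = -9

Answer: -9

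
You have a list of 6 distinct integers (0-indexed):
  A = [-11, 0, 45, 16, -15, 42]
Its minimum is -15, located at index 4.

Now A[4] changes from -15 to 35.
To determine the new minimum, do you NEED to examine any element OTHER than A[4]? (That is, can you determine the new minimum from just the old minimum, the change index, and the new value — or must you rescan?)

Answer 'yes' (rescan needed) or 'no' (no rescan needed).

Old min = -15 at index 4
Change at index 4: -15 -> 35
Index 4 WAS the min and new value 35 > old min -15. Must rescan other elements to find the new min.
Needs rescan: yes

Answer: yes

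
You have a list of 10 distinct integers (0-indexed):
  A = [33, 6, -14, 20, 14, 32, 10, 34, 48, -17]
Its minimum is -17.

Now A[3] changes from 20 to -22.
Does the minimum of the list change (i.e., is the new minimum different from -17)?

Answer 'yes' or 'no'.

Old min = -17
Change: A[3] 20 -> -22
Changed element was NOT the min; min changes only if -22 < -17.
New min = -22; changed? yes

Answer: yes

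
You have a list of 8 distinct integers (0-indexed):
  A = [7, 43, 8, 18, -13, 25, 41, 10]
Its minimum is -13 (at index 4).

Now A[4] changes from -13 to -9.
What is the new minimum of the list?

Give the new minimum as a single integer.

Old min = -13 (at index 4)
Change: A[4] -13 -> -9
Changed element WAS the min. Need to check: is -9 still <= all others?
  Min of remaining elements: 7
  New min = min(-9, 7) = -9

Answer: -9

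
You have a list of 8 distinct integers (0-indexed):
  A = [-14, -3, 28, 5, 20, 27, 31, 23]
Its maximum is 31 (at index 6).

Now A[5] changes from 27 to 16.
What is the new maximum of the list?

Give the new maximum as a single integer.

Answer: 31

Derivation:
Old max = 31 (at index 6)
Change: A[5] 27 -> 16
Changed element was NOT the old max.
  New max = max(old_max, new_val) = max(31, 16) = 31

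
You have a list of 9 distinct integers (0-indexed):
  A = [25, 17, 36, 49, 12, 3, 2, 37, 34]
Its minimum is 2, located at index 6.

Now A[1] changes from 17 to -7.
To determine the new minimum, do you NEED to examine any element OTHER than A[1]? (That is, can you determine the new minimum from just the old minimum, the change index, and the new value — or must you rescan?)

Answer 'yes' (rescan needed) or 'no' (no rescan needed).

Answer: no

Derivation:
Old min = 2 at index 6
Change at index 1: 17 -> -7
Index 1 was NOT the min. New min = min(2, -7). No rescan of other elements needed.
Needs rescan: no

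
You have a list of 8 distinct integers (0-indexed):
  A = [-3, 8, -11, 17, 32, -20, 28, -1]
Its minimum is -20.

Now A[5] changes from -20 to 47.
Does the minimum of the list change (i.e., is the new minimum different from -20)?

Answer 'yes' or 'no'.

Answer: yes

Derivation:
Old min = -20
Change: A[5] -20 -> 47
Changed element was the min; new min must be rechecked.
New min = -11; changed? yes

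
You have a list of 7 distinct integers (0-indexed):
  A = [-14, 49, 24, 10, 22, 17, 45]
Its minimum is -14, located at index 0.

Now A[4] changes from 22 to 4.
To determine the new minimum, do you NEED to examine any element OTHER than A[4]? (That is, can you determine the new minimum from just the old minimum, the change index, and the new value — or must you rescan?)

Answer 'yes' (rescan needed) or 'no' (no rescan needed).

Answer: no

Derivation:
Old min = -14 at index 0
Change at index 4: 22 -> 4
Index 4 was NOT the min. New min = min(-14, 4). No rescan of other elements needed.
Needs rescan: no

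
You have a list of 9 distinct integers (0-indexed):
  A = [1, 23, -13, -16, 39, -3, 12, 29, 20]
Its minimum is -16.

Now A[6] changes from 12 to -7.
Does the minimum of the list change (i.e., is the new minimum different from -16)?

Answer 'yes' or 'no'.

Old min = -16
Change: A[6] 12 -> -7
Changed element was NOT the min; min changes only if -7 < -16.
New min = -16; changed? no

Answer: no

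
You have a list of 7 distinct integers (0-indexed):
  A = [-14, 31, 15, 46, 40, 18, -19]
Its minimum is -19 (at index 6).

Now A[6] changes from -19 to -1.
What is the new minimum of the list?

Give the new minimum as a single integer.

Answer: -14

Derivation:
Old min = -19 (at index 6)
Change: A[6] -19 -> -1
Changed element WAS the min. Need to check: is -1 still <= all others?
  Min of remaining elements: -14
  New min = min(-1, -14) = -14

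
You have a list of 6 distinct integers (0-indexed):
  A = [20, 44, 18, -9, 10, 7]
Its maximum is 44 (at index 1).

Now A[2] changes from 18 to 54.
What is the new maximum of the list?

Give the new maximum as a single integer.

Old max = 44 (at index 1)
Change: A[2] 18 -> 54
Changed element was NOT the old max.
  New max = max(old_max, new_val) = max(44, 54) = 54

Answer: 54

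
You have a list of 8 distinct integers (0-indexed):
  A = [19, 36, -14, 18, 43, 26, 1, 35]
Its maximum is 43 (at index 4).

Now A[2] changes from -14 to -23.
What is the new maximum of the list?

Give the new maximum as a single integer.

Old max = 43 (at index 4)
Change: A[2] -14 -> -23
Changed element was NOT the old max.
  New max = max(old_max, new_val) = max(43, -23) = 43

Answer: 43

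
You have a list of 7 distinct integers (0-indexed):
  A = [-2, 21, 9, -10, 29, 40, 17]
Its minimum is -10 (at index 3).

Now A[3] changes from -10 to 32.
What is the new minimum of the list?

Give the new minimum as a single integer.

Answer: -2

Derivation:
Old min = -10 (at index 3)
Change: A[3] -10 -> 32
Changed element WAS the min. Need to check: is 32 still <= all others?
  Min of remaining elements: -2
  New min = min(32, -2) = -2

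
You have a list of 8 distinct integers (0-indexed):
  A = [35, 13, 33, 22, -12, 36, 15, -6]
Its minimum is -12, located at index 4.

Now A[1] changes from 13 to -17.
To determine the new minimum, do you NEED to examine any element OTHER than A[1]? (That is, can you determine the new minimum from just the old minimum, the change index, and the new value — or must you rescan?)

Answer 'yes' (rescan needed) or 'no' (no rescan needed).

Answer: no

Derivation:
Old min = -12 at index 4
Change at index 1: 13 -> -17
Index 1 was NOT the min. New min = min(-12, -17). No rescan of other elements needed.
Needs rescan: no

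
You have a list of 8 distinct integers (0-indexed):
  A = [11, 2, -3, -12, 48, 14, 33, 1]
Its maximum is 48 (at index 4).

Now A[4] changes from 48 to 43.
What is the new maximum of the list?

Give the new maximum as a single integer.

Old max = 48 (at index 4)
Change: A[4] 48 -> 43
Changed element WAS the max -> may need rescan.
  Max of remaining elements: 33
  New max = max(43, 33) = 43

Answer: 43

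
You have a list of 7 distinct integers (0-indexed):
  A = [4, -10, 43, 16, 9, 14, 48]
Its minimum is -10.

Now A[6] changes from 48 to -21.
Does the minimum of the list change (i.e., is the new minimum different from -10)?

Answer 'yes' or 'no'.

Old min = -10
Change: A[6] 48 -> -21
Changed element was NOT the min; min changes only if -21 < -10.
New min = -21; changed? yes

Answer: yes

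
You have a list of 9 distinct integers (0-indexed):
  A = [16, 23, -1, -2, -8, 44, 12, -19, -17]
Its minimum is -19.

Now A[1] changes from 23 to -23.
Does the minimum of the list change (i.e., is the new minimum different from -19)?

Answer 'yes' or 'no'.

Old min = -19
Change: A[1] 23 -> -23
Changed element was NOT the min; min changes only if -23 < -19.
New min = -23; changed? yes

Answer: yes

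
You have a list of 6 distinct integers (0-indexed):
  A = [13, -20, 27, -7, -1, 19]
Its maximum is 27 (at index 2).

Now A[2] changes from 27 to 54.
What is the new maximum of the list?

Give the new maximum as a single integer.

Answer: 54

Derivation:
Old max = 27 (at index 2)
Change: A[2] 27 -> 54
Changed element WAS the max -> may need rescan.
  Max of remaining elements: 19
  New max = max(54, 19) = 54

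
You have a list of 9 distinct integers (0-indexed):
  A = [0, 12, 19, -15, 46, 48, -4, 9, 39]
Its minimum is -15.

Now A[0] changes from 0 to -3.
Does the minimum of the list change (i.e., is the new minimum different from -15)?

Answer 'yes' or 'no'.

Old min = -15
Change: A[0] 0 -> -3
Changed element was NOT the min; min changes only if -3 < -15.
New min = -15; changed? no

Answer: no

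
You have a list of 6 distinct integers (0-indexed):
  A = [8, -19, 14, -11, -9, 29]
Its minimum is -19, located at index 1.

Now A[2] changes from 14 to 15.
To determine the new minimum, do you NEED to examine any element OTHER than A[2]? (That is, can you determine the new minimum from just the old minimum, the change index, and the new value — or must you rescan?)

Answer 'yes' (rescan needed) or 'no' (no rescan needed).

Answer: no

Derivation:
Old min = -19 at index 1
Change at index 2: 14 -> 15
Index 2 was NOT the min. New min = min(-19, 15). No rescan of other elements needed.
Needs rescan: no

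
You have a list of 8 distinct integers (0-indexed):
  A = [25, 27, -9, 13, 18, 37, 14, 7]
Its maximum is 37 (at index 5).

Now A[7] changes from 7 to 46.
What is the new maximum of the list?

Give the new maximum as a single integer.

Old max = 37 (at index 5)
Change: A[7] 7 -> 46
Changed element was NOT the old max.
  New max = max(old_max, new_val) = max(37, 46) = 46

Answer: 46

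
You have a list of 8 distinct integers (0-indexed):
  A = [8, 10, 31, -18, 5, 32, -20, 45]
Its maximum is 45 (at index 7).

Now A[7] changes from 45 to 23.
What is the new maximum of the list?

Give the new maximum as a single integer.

Answer: 32

Derivation:
Old max = 45 (at index 7)
Change: A[7] 45 -> 23
Changed element WAS the max -> may need rescan.
  Max of remaining elements: 32
  New max = max(23, 32) = 32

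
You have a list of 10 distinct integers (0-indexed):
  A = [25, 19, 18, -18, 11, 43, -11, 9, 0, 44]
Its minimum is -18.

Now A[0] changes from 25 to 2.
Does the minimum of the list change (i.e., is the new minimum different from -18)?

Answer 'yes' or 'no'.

Answer: no

Derivation:
Old min = -18
Change: A[0] 25 -> 2
Changed element was NOT the min; min changes only if 2 < -18.
New min = -18; changed? no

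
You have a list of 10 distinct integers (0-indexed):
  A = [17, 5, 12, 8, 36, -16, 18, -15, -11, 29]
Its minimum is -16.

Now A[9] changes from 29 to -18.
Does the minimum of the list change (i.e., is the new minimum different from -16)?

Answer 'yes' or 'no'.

Old min = -16
Change: A[9] 29 -> -18
Changed element was NOT the min; min changes only if -18 < -16.
New min = -18; changed? yes

Answer: yes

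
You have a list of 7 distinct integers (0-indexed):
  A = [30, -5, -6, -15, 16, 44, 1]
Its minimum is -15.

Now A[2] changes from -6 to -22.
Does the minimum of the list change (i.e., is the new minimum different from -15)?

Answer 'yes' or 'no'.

Answer: yes

Derivation:
Old min = -15
Change: A[2] -6 -> -22
Changed element was NOT the min; min changes only if -22 < -15.
New min = -22; changed? yes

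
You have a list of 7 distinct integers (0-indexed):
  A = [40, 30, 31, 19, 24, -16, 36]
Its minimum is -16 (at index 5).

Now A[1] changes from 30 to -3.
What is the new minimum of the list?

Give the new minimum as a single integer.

Answer: -16

Derivation:
Old min = -16 (at index 5)
Change: A[1] 30 -> -3
Changed element was NOT the old min.
  New min = min(old_min, new_val) = min(-16, -3) = -16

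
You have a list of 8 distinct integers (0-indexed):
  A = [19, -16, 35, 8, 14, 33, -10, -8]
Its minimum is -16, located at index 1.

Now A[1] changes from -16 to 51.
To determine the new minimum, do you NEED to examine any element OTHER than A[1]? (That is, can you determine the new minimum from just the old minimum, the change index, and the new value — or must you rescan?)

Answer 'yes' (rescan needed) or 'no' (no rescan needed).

Old min = -16 at index 1
Change at index 1: -16 -> 51
Index 1 WAS the min and new value 51 > old min -16. Must rescan other elements to find the new min.
Needs rescan: yes

Answer: yes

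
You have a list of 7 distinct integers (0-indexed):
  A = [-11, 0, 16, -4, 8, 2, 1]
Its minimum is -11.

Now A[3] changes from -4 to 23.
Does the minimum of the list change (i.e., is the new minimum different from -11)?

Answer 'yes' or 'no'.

Answer: no

Derivation:
Old min = -11
Change: A[3] -4 -> 23
Changed element was NOT the min; min changes only if 23 < -11.
New min = -11; changed? no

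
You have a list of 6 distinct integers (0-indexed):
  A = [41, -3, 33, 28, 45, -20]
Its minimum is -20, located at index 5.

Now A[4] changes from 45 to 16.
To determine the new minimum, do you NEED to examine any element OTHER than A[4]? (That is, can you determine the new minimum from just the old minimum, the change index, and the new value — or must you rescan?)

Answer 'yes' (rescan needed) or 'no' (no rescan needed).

Old min = -20 at index 5
Change at index 4: 45 -> 16
Index 4 was NOT the min. New min = min(-20, 16). No rescan of other elements needed.
Needs rescan: no

Answer: no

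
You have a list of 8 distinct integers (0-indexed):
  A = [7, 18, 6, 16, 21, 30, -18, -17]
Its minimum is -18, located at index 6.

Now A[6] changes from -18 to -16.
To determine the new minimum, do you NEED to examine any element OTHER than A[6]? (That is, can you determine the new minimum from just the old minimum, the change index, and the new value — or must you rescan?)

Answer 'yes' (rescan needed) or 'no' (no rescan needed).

Old min = -18 at index 6
Change at index 6: -18 -> -16
Index 6 WAS the min and new value -16 > old min -18. Must rescan other elements to find the new min.
Needs rescan: yes

Answer: yes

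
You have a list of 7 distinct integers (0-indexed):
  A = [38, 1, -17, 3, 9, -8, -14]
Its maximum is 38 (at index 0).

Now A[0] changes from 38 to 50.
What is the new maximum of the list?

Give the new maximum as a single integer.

Answer: 50

Derivation:
Old max = 38 (at index 0)
Change: A[0] 38 -> 50
Changed element WAS the max -> may need rescan.
  Max of remaining elements: 9
  New max = max(50, 9) = 50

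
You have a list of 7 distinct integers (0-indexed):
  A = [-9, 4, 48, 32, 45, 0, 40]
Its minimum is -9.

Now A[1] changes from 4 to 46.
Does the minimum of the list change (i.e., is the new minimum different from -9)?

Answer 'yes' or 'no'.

Old min = -9
Change: A[1] 4 -> 46
Changed element was NOT the min; min changes only if 46 < -9.
New min = -9; changed? no

Answer: no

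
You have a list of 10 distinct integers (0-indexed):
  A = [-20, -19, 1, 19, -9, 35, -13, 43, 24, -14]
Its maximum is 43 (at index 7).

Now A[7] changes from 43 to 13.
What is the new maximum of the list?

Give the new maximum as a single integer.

Old max = 43 (at index 7)
Change: A[7] 43 -> 13
Changed element WAS the max -> may need rescan.
  Max of remaining elements: 35
  New max = max(13, 35) = 35

Answer: 35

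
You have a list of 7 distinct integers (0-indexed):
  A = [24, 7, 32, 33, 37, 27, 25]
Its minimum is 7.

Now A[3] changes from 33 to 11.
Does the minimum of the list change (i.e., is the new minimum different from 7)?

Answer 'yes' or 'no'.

Answer: no

Derivation:
Old min = 7
Change: A[3] 33 -> 11
Changed element was NOT the min; min changes only if 11 < 7.
New min = 7; changed? no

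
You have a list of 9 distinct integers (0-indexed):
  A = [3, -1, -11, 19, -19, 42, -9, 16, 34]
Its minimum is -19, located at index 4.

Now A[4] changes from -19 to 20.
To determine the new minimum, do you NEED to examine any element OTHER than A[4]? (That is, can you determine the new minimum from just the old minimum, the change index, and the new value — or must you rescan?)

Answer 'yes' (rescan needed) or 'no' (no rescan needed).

Answer: yes

Derivation:
Old min = -19 at index 4
Change at index 4: -19 -> 20
Index 4 WAS the min and new value 20 > old min -19. Must rescan other elements to find the new min.
Needs rescan: yes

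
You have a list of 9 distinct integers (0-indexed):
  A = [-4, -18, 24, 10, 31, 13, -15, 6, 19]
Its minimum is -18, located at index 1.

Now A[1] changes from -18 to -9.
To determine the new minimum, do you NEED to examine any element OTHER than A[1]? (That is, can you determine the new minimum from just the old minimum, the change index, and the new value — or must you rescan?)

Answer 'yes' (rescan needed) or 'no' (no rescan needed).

Answer: yes

Derivation:
Old min = -18 at index 1
Change at index 1: -18 -> -9
Index 1 WAS the min and new value -9 > old min -18. Must rescan other elements to find the new min.
Needs rescan: yes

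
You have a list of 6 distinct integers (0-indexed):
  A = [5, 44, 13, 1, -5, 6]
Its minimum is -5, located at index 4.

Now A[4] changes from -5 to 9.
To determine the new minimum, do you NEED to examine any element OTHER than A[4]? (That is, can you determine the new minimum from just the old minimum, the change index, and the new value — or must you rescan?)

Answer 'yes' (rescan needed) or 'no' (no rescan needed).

Answer: yes

Derivation:
Old min = -5 at index 4
Change at index 4: -5 -> 9
Index 4 WAS the min and new value 9 > old min -5. Must rescan other elements to find the new min.
Needs rescan: yes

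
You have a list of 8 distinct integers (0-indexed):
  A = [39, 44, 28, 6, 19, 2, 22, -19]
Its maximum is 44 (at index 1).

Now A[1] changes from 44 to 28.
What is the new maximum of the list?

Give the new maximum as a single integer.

Old max = 44 (at index 1)
Change: A[1] 44 -> 28
Changed element WAS the max -> may need rescan.
  Max of remaining elements: 39
  New max = max(28, 39) = 39

Answer: 39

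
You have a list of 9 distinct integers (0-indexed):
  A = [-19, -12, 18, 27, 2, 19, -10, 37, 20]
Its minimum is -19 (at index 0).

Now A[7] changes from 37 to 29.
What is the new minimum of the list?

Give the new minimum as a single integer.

Answer: -19

Derivation:
Old min = -19 (at index 0)
Change: A[7] 37 -> 29
Changed element was NOT the old min.
  New min = min(old_min, new_val) = min(-19, 29) = -19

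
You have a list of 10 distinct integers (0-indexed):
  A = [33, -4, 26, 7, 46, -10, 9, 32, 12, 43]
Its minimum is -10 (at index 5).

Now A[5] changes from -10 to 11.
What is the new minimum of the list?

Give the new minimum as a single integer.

Answer: -4

Derivation:
Old min = -10 (at index 5)
Change: A[5] -10 -> 11
Changed element WAS the min. Need to check: is 11 still <= all others?
  Min of remaining elements: -4
  New min = min(11, -4) = -4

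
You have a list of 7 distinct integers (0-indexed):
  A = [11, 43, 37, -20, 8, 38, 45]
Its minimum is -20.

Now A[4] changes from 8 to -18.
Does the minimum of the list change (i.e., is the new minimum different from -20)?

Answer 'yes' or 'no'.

Old min = -20
Change: A[4] 8 -> -18
Changed element was NOT the min; min changes only if -18 < -20.
New min = -20; changed? no

Answer: no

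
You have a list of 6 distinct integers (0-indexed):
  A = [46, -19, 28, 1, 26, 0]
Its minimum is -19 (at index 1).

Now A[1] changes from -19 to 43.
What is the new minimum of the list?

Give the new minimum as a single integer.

Old min = -19 (at index 1)
Change: A[1] -19 -> 43
Changed element WAS the min. Need to check: is 43 still <= all others?
  Min of remaining elements: 0
  New min = min(43, 0) = 0

Answer: 0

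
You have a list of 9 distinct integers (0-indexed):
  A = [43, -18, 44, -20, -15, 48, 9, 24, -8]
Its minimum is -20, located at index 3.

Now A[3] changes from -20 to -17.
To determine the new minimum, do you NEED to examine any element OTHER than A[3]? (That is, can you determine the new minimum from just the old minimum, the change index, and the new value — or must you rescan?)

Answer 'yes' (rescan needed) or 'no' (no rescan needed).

Old min = -20 at index 3
Change at index 3: -20 -> -17
Index 3 WAS the min and new value -17 > old min -20. Must rescan other elements to find the new min.
Needs rescan: yes

Answer: yes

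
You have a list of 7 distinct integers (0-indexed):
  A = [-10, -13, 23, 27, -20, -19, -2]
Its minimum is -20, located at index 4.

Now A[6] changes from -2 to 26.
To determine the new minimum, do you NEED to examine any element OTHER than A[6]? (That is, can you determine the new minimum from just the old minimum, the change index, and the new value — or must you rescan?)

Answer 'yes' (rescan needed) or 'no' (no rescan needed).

Answer: no

Derivation:
Old min = -20 at index 4
Change at index 6: -2 -> 26
Index 6 was NOT the min. New min = min(-20, 26). No rescan of other elements needed.
Needs rescan: no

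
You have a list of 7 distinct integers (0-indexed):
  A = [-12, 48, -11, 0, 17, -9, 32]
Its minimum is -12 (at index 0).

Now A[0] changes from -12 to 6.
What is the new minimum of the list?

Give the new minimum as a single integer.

Old min = -12 (at index 0)
Change: A[0] -12 -> 6
Changed element WAS the min. Need to check: is 6 still <= all others?
  Min of remaining elements: -11
  New min = min(6, -11) = -11

Answer: -11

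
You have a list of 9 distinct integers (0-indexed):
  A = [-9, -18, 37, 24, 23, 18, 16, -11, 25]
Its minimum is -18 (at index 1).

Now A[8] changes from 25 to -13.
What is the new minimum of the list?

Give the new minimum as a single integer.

Old min = -18 (at index 1)
Change: A[8] 25 -> -13
Changed element was NOT the old min.
  New min = min(old_min, new_val) = min(-18, -13) = -18

Answer: -18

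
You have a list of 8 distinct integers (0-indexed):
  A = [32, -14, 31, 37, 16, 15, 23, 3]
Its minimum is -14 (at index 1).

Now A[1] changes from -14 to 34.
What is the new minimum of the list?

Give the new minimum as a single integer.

Old min = -14 (at index 1)
Change: A[1] -14 -> 34
Changed element WAS the min. Need to check: is 34 still <= all others?
  Min of remaining elements: 3
  New min = min(34, 3) = 3

Answer: 3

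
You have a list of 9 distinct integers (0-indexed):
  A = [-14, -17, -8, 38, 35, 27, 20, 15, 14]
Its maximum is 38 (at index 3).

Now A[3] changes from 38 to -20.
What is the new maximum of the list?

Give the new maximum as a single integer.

Old max = 38 (at index 3)
Change: A[3] 38 -> -20
Changed element WAS the max -> may need rescan.
  Max of remaining elements: 35
  New max = max(-20, 35) = 35

Answer: 35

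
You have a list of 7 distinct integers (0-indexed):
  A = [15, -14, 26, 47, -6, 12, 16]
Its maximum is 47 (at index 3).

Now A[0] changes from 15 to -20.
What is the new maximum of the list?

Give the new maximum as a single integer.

Old max = 47 (at index 3)
Change: A[0] 15 -> -20
Changed element was NOT the old max.
  New max = max(old_max, new_val) = max(47, -20) = 47

Answer: 47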